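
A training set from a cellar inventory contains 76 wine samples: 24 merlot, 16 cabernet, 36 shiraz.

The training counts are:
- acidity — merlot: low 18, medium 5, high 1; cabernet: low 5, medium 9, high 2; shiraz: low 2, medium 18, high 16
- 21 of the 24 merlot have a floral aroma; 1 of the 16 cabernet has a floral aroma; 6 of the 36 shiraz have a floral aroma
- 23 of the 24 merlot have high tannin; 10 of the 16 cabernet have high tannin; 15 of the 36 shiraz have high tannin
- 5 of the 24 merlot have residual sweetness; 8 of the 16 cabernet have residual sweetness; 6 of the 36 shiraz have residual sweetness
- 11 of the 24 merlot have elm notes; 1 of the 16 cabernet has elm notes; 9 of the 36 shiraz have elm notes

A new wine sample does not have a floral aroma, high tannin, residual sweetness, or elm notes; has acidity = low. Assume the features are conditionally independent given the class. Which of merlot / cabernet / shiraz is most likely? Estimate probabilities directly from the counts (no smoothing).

merlot: (24/76) × (18/24) × (3/24) × (1/24) × (19/24) × (13/24) ≈ 0.000528971
cabernet: (16/76) × (5/16) × (15/16) × (6/16) × (8/16) × (15/16) ≈ 0.0108418
shiraz: (36/76) × (2/36) × (30/36) × (21/36) × (30/36) × (27/36) ≈ 0.00799525
Highest score → cabernet.

cabernet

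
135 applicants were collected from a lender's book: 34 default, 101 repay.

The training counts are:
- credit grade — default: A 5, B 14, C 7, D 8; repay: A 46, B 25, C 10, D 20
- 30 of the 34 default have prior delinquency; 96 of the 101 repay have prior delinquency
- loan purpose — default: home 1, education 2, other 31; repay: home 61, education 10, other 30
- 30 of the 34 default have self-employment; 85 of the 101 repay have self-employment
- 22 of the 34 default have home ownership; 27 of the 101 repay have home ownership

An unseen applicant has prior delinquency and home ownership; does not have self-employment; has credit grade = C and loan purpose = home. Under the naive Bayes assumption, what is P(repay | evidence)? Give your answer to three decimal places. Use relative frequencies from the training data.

default: (34/135) × (7/34) × (30/34) × (1/34) × (4/34) × (22/34) ≈ 0.000102436
repay: (101/135) × (10/101) × (96/101) × (61/101) × (16/101) × (27/101) ≈ 0.0018008
P(repay | x) = 0.0018008 / 0.001903236 ≈ 0.946

0.946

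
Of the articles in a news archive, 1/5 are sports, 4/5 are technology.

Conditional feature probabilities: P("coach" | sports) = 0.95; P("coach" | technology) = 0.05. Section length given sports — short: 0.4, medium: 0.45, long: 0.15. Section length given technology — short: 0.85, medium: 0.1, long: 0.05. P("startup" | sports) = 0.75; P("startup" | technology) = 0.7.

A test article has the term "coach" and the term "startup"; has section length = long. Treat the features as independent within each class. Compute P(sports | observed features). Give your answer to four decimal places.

sports: 0.2 × 0.95 × 0.15 × 0.75 = 0.021375
technology: 0.8 × 0.05 × 0.05 × 0.7 = 0.0014
P(sports | x) = 0.021375 / 0.022775 ≈ 0.9385

0.9385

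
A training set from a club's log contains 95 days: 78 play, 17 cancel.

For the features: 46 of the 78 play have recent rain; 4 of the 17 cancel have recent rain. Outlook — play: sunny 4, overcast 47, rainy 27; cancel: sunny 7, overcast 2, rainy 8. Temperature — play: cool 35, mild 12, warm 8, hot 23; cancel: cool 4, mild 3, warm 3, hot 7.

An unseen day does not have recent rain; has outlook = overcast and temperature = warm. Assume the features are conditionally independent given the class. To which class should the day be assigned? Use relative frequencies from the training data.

play: (78/95) × (32/78) × (47/78) × (8/78) ≈ 0.0208173
cancel: (17/95) × (13/17) × (2/17) × (3/17) ≈ 0.00284101
Highest score → play.

play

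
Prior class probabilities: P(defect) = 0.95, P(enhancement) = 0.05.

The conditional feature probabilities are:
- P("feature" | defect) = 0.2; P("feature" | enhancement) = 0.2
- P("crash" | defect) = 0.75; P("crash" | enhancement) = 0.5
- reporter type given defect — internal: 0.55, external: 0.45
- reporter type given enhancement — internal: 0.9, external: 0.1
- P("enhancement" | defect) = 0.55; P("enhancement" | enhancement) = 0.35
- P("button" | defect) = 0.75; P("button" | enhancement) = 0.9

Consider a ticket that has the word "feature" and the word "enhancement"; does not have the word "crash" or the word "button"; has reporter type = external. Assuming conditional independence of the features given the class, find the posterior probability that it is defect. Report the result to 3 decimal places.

0.994

defect: 0.95 × 0.2 × (1−0.75) × 0.45 × 0.55 × (1−0.75) = 0.0029390625
enhancement: 0.05 × 0.2 × (1−0.5) × 0.1 × 0.35 × (1−0.9) = 0.0000175
P(defect | x) = 0.0029390625 / 0.0029565625 ≈ 0.994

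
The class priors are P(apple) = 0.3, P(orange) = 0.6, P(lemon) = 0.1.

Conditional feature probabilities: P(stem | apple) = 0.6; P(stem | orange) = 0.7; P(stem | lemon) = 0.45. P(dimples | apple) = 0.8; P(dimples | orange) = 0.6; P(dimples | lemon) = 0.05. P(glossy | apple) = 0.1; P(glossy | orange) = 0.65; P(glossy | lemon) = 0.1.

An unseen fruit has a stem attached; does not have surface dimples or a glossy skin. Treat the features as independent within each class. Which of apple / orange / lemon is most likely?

apple: 0.3 × 0.6 × (1−0.8) × (1−0.1) = 0.0324
orange: 0.6 × 0.7 × (1−0.6) × (1−0.65) = 0.0588
lemon: 0.1 × 0.45 × (1−0.05) × (1−0.1) = 0.038475
Highest score → orange.

orange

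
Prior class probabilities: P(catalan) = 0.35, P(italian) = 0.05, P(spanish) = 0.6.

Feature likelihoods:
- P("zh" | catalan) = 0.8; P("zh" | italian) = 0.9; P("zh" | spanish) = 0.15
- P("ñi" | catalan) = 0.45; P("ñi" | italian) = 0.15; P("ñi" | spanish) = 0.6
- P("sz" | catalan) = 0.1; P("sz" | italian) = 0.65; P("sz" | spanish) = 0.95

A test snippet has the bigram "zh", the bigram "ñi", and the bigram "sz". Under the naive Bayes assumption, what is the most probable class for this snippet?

catalan: 0.35 × 0.8 × 0.45 × 0.1 = 0.0126
italian: 0.05 × 0.9 × 0.15 × 0.65 = 0.0043875
spanish: 0.6 × 0.15 × 0.6 × 0.95 = 0.0513
Highest score → spanish.

spanish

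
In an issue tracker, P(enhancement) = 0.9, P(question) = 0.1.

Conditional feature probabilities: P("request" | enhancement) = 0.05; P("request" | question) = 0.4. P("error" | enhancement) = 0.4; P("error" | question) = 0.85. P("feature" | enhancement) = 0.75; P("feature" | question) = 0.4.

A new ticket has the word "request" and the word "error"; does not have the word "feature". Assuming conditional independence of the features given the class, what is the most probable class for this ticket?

question

enhancement: 0.9 × 0.05 × 0.4 × (1−0.75) = 0.0045
question: 0.1 × 0.4 × 0.85 × (1−0.4) = 0.0204
Highest score → question.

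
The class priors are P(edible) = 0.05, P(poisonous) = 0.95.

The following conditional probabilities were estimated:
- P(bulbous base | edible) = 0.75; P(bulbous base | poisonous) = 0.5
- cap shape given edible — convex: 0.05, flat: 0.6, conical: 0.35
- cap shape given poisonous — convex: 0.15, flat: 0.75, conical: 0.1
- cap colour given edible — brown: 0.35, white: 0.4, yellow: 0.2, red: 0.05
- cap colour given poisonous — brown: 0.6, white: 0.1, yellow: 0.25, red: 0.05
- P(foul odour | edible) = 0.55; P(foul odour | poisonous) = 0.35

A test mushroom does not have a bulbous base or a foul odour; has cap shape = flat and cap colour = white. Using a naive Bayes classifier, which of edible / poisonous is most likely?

poisonous

edible: 0.05 × (1−0.75) × 0.6 × 0.4 × (1−0.55) = 0.00135
poisonous: 0.95 × (1−0.5) × 0.75 × 0.1 × (1−0.35) = 0.02315625
Highest score → poisonous.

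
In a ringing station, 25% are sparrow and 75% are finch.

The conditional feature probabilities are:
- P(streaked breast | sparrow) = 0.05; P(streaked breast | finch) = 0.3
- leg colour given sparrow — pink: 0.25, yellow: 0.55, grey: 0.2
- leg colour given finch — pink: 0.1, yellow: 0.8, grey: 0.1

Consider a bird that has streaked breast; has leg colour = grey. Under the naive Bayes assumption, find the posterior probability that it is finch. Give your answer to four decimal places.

sparrow: 0.25 × 0.05 × 0.2 = 0.0025
finch: 0.75 × 0.3 × 0.1 = 0.0225
P(finch | x) = 0.0225 / 0.025 ≈ 0.9000

0.9000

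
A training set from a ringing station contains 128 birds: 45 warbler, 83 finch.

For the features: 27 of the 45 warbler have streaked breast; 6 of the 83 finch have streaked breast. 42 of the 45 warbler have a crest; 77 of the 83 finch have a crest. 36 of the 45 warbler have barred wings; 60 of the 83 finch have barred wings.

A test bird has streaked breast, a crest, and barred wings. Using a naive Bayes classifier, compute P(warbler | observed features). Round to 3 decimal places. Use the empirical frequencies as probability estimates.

warbler: (45/128) × (27/45) × (42/45) × (36/45) = 0.1575
finch: (83/128) × (6/83) × (77/83) × (60/83) ≈ 0.031436
P(warbler | x) = 0.1575 / 0.188936 ≈ 0.834

0.834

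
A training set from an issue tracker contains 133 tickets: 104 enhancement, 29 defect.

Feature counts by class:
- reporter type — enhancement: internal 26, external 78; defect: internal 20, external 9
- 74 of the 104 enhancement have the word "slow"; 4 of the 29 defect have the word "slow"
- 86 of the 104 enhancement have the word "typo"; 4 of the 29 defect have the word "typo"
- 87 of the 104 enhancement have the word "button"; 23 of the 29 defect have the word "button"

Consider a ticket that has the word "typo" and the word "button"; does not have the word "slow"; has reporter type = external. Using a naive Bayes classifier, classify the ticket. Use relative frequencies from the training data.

enhancement

enhancement: (104/133) × (78/104) × (30/104) × (86/104) × (87/104) ≈ 0.117026
defect: (29/133) × (9/29) × (25/29) × (4/29) × (23/29) ≈ 0.00638153
Highest score → enhancement.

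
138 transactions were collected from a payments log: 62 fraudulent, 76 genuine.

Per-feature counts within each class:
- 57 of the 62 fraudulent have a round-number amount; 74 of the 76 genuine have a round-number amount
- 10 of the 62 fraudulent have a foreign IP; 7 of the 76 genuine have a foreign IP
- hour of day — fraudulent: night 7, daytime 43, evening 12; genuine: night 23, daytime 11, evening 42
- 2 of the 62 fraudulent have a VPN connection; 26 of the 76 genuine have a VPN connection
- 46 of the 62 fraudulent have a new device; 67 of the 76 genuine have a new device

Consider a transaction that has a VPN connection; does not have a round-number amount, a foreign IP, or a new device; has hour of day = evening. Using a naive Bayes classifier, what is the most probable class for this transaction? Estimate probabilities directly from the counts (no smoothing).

genuine

fraudulent: (62/138) × (5/62) × (52/62) × (12/62) × (2/62) × (16/62) ≈ 0.000048962
genuine: (76/138) × (2/76) × (69/76) × (42/76) × (26/76) × (9/76) ≈ 0.000294585
Highest score → genuine.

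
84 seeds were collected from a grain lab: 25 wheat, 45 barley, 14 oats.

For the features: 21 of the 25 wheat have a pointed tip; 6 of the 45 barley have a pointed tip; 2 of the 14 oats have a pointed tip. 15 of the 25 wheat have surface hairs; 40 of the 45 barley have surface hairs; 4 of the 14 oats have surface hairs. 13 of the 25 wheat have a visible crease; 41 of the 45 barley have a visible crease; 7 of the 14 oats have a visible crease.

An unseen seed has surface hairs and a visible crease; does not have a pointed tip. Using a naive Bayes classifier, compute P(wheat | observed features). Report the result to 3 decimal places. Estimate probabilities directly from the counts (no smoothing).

wheat: (25/84) × (4/25) × (15/25) × (13/25) ≈ 0.0148571
barley: (45/84) × (39/45) × (40/45) × (41/45) ≈ 0.376014
oats: (14/84) × (12/14) × (4/14) × (7/14) ≈ 0.0204082
P(wheat | x) = 0.0148571 / 0.4112793 ≈ 0.036

0.036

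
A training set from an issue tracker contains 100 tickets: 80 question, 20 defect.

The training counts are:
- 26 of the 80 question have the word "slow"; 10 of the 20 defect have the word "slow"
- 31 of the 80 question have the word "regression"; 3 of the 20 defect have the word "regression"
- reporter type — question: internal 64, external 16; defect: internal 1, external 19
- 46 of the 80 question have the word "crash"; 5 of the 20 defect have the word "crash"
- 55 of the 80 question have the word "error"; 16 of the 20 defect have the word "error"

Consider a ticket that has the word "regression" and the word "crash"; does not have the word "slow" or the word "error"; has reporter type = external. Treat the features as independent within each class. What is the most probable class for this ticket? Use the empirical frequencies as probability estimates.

question

question: (80/100) × (54/80) × (31/80) × (16/80) × (46/80) × (25/80) = 0.007519921875
defect: (20/100) × (10/20) × (3/20) × (19/20) × (5/20) × (4/20) = 0.0007125
Highest score → question.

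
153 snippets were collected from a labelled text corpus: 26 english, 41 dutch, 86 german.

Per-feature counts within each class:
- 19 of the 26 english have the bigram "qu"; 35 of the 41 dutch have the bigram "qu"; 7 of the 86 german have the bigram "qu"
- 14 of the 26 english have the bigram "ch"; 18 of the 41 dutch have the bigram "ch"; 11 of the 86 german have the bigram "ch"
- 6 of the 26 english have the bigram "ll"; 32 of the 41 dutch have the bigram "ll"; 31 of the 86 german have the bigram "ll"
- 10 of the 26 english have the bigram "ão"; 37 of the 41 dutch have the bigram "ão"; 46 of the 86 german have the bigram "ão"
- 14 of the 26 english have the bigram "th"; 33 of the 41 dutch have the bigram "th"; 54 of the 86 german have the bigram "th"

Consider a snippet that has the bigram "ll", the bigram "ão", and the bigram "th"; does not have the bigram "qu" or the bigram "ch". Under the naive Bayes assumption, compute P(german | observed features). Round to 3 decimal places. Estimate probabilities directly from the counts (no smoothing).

english: (26/153) × (7/26) × (12/26) × (6/26) × (10/26) × (14/26) ≈ 0.00100919
dutch: (41/153) × (6/41) × (23/41) × (32/41) × (37/41) × (33/41) ≈ 0.0124715
german: (86/153) × (79/86) × (75/86) × (31/86) × (46/86) × (54/86) ≈ 0.054515
P(german | x) = 0.054515 / 0.06799569 ≈ 0.802

0.802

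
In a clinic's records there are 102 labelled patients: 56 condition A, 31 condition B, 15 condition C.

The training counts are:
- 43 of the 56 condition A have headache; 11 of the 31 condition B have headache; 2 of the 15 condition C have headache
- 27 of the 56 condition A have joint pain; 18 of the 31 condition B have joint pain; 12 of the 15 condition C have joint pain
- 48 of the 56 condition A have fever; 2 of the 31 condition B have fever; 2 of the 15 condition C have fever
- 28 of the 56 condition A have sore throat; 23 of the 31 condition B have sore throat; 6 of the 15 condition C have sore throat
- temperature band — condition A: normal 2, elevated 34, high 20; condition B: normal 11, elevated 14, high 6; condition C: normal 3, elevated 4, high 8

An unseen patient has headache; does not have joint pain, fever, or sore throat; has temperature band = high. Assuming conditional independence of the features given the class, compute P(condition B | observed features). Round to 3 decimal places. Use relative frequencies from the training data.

0.241

condition A: (56/102) × (43/56) × (29/56) × (8/56) × (28/56) × (20/56) ≈ 0.00556919
condition B: (31/102) × (11/31) × (13/31) × (29/31) × (8/31) × (6/31) ≈ 0.00211314
condition C: (15/102) × (2/15) × (3/15) × (13/15) × (9/15) × (8/15) ≈ 0.00108758
P(condition B | x) = 0.00211314 / 0.00876991 ≈ 0.241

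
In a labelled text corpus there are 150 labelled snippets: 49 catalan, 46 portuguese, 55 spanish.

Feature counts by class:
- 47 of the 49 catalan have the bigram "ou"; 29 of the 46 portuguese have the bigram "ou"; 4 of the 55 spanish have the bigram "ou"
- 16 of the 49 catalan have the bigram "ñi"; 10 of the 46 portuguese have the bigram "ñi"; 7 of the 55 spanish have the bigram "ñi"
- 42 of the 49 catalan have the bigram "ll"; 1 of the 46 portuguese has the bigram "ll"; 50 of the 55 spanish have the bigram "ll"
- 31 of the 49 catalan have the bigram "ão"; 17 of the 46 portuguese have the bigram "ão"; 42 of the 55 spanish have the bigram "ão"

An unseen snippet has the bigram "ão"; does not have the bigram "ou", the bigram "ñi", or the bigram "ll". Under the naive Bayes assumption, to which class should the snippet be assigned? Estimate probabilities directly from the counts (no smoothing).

portuguese

catalan: (49/150) × (2/49) × (33/49) × (7/49) × (31/49) ≈ 0.000811567
portuguese: (46/150) × (17/46) × (36/46) × (45/46) × (17/46) ≈ 0.0320662
spanish: (55/150) × (51/55) × (48/55) × (5/55) × (42/55) ≈ 0.0205992
Highest score → portuguese.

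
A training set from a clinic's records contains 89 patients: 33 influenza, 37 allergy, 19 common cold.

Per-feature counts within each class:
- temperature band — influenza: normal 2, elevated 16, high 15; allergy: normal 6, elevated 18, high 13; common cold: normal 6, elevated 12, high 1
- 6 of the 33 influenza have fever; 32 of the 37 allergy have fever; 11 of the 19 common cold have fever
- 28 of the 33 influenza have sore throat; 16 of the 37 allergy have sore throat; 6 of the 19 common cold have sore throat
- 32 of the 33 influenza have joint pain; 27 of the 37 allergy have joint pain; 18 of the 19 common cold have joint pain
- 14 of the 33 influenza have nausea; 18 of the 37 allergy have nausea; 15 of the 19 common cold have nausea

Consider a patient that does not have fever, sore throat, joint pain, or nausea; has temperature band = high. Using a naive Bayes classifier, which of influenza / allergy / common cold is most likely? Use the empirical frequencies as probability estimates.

allergy

influenza: (33/89) × (15/33) × (27/33) × (5/33) × (1/33) × (19/33) ≈ 0.00036453
allergy: (37/89) × (13/37) × (5/37) × (21/37) × (10/37) × (19/37) ≈ 0.00155485
common cold: (19/89) × (1/19) × (8/19) × (13/19) × (1/19) × (4/19) ≈ 0.0000358665
Highest score → allergy.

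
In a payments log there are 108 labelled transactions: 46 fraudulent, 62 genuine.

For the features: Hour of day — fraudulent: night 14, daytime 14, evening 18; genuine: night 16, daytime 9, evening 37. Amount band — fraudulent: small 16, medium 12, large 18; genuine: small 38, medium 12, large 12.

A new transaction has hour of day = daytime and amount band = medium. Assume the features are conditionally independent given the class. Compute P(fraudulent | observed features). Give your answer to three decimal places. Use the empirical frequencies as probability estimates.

fraudulent: (46/108) × (14/46) × (12/46) ≈ 0.0338164
genuine: (62/108) × (9/62) × (12/62) ≈ 0.016129
P(fraudulent | x) = 0.0338164 / 0.0499454 ≈ 0.677

0.677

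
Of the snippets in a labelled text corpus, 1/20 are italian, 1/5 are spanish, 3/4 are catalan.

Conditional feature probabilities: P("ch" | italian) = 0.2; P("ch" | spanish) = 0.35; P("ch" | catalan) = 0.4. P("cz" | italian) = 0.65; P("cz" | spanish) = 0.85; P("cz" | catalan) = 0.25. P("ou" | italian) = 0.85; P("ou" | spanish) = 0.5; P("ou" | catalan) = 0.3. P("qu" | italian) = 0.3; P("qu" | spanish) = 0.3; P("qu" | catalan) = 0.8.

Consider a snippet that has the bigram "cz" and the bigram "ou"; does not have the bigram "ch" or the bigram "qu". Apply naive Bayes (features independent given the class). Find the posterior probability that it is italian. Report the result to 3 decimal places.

0.254

italian: 0.05 × (1−0.2) × 0.65 × 0.85 × (1−0.3) = 0.01547
spanish: 0.2 × (1−0.35) × 0.85 × 0.5 × (1−0.3) = 0.038675
catalan: 0.75 × (1−0.4) × 0.25 × 0.3 × (1−0.8) = 0.00675
P(italian | x) = 0.01547 / 0.060895 ≈ 0.254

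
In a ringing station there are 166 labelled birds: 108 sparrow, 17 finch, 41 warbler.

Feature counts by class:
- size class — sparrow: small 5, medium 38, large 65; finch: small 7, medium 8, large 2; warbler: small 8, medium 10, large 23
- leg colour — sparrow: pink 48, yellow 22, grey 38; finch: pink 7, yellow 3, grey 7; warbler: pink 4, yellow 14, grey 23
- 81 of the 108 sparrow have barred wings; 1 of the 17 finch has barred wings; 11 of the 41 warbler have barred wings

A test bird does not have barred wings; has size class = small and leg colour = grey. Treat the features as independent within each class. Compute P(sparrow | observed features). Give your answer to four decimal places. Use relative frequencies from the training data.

0.0683

sparrow: (108/166) × (5/108) × (38/108) × (27/108) ≈ 0.00264949
finch: (17/166) × (7/17) × (7/17) × (16/17) ≈ 0.0163422
warbler: (41/166) × (8/41) × (23/41) × (30/41) ≈ 0.0197817
P(sparrow | x) = 0.00264949 / 0.03877339 ≈ 0.0683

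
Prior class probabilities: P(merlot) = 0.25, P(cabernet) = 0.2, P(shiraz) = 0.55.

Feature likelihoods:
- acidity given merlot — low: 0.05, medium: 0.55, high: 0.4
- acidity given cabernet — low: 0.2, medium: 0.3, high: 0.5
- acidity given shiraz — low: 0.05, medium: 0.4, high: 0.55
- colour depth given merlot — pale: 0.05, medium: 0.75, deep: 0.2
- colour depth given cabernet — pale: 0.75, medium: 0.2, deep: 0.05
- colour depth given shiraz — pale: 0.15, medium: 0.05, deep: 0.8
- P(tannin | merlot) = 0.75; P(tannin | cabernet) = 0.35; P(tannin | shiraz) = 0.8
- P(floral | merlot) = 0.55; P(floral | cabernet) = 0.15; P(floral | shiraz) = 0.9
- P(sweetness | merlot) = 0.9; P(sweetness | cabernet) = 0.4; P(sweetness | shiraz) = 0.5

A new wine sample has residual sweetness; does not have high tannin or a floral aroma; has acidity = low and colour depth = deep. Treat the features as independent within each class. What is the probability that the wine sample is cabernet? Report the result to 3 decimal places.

merlot: 0.25 × 0.05 × 0.2 × (1−0.75) × (1−0.55) × 0.9 = 0.000253125
cabernet: 0.2 × 0.2 × 0.05 × (1−0.35) × (1−0.15) × 0.4 = 0.000442
shiraz: 0.55 × 0.05 × 0.8 × (1−0.8) × (1−0.9) × 0.5 = 0.00022
P(cabernet | x) = 0.000442 / 0.000915125 ≈ 0.483

0.483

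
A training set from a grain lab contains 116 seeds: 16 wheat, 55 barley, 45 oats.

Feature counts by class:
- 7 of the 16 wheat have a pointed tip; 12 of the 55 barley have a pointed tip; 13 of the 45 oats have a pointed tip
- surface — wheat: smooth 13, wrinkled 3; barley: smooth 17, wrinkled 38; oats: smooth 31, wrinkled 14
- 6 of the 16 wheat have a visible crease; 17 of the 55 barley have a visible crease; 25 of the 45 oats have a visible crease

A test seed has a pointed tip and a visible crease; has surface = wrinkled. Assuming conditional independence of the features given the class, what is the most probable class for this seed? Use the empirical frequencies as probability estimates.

barley

wheat: (16/116) × (7/16) × (3/16) × (6/16) ≈ 0.004243
barley: (55/116) × (12/55) × (38/55) × (17/55) ≈ 0.0220918
oats: (45/116) × (13/45) × (14/45) × (25/45) ≈ 0.0193699
Highest score → barley.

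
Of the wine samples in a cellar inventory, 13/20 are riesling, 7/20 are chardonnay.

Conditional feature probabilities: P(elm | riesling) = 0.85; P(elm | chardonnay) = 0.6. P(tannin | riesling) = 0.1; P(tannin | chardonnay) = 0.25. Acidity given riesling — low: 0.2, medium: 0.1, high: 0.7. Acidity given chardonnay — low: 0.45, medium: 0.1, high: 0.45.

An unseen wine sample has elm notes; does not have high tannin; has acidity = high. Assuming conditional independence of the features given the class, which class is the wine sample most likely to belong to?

riesling

riesling: 0.65 × 0.85 × (1−0.1) × 0.7 = 0.348075
chardonnay: 0.35 × 0.6 × (1−0.25) × 0.45 = 0.070875
Highest score → riesling.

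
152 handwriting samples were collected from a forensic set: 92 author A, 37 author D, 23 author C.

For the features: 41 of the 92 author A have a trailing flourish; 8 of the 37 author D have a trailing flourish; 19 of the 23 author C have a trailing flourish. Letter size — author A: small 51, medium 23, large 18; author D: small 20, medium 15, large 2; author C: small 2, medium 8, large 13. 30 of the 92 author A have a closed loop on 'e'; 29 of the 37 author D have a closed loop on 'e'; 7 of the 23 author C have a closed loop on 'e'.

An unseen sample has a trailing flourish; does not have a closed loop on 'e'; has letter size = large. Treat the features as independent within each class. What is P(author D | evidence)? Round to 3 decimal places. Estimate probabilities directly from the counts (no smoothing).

author A: (92/152) × (41/92) × (18/92) × (62/92) ≈ 0.0355655
author D: (37/152) × (8/37) × (2/37) × (8/37) ≈ 0.000615124
author C: (23/152) × (19/23) × (13/23) × (16/23) ≈ 0.0491493
P(author D | x) = 0.000615124 / 0.085329924 ≈ 0.007

0.007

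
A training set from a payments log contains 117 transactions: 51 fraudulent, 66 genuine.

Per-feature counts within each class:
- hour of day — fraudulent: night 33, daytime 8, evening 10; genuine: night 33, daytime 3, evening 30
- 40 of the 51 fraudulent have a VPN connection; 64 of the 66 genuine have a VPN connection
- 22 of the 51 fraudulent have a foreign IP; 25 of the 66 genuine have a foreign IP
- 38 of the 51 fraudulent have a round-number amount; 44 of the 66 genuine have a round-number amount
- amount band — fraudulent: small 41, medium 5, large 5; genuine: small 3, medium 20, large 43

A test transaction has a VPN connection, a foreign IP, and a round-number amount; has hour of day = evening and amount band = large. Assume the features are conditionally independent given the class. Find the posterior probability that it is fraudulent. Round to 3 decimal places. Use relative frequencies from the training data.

fraudulent: (51/117) × (10/51) × (40/51) × (22/51) × (38/51) × (5/51) ≈ 0.00211237
genuine: (66/117) × (30/66) × (64/66) × (25/66) × (44/66) × (43/66) ≈ 0.0409073
P(fraudulent | x) = 0.00211237 / 0.04301967 ≈ 0.049

0.049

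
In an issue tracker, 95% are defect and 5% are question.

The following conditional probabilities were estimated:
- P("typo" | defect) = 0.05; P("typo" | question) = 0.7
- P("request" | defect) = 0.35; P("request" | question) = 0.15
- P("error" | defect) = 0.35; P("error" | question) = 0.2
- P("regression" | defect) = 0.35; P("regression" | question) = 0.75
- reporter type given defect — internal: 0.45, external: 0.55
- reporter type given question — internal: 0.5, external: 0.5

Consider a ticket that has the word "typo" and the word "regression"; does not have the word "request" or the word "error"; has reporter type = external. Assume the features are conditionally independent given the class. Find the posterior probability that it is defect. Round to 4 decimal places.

defect: 0.95 × 0.05 × (1−0.35) × (1−0.35) × 0.35 × 0.55 = 0.003863234375
question: 0.05 × 0.7 × (1−0.15) × (1−0.2) × 0.75 × 0.5 = 0.008925
P(defect | x) = 0.003863234375 / 0.012788234375 ≈ 0.3021

0.3021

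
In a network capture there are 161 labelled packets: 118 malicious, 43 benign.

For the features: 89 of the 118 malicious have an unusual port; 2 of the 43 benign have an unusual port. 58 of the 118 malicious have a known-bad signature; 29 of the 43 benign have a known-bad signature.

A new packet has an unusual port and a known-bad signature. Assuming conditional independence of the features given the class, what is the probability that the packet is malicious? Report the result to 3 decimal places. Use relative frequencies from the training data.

malicious: (118/161) × (89/118) × (58/118) ≈ 0.271713
benign: (43/161) × (2/43) × (29/43) ≈ 0.00837787
P(malicious | x) = 0.271713 / 0.28009087 ≈ 0.970

0.970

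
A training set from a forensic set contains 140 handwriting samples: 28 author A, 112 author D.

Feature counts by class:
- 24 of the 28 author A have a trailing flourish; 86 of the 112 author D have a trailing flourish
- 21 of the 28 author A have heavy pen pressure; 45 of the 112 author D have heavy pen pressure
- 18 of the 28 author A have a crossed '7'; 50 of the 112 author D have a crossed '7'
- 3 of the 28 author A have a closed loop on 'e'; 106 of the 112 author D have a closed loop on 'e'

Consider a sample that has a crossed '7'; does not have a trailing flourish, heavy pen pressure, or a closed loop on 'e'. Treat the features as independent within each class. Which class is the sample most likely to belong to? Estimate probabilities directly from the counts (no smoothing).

author A: (28/140) × (4/28) × (7/28) × (18/28) × (25/28) ≈ 0.00409985
author D: (112/140) × (26/112) × (67/112) × (50/112) × (6/112) ≈ 0.00265697
Highest score → author A.

author A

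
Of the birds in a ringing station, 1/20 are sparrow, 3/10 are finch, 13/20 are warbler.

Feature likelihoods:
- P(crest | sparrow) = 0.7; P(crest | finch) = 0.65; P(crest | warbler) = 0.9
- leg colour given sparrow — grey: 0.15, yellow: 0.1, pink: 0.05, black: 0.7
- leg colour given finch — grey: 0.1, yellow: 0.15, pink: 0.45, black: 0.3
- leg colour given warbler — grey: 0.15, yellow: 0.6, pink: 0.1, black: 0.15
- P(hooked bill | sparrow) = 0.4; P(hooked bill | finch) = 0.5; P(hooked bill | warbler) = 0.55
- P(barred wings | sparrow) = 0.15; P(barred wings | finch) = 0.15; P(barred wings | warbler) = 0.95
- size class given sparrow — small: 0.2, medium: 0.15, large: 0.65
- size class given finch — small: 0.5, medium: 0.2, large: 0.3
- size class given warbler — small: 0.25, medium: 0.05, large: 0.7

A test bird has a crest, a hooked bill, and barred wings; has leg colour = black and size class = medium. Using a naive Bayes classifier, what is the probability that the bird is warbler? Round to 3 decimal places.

0.676

sparrow: 0.05 × 0.7 × 0.7 × 0.4 × 0.15 × 0.15 = 0.0002205
finch: 0.3 × 0.65 × 0.3 × 0.5 × 0.15 × 0.2 = 0.0008775
warbler: 0.65 × 0.9 × 0.15 × 0.55 × 0.95 × 0.05 = 0.00229246875
P(warbler | x) = 0.00229246875 / 0.00339046875 ≈ 0.676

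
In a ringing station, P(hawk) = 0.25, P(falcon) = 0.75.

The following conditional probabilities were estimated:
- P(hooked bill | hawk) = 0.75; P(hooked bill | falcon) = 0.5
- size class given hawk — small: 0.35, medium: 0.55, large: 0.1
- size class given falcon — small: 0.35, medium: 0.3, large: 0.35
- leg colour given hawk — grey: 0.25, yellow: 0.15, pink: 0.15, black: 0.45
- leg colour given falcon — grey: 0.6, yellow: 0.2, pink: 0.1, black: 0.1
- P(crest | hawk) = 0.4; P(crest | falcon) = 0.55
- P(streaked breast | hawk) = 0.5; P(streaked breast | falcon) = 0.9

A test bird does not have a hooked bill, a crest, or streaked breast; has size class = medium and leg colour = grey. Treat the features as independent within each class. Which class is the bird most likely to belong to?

hawk: 0.25 × (1−0.75) × 0.55 × 0.25 × (1−0.4) × (1−0.5) = 0.002578125
falcon: 0.75 × (1−0.5) × 0.3 × 0.6 × (1−0.55) × (1−0.9) = 0.0030375
Highest score → falcon.

falcon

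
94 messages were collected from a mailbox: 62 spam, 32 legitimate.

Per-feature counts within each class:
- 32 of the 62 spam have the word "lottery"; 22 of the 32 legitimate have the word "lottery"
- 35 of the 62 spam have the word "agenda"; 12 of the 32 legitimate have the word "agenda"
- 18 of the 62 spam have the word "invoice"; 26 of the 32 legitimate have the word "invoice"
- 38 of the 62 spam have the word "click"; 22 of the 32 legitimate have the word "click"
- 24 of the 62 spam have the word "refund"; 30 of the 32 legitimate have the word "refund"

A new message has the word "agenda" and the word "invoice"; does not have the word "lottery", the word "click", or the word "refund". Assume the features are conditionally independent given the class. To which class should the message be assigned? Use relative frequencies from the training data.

spam: (62/94) × (30/62) × (35/62) × (18/62) × (24/62) × (38/62) ≈ 0.0124097
legitimate: (32/94) × (10/32) × (12/32) × (26/32) × (10/32) × (2/32) ≈ 0.000633077
Highest score → spam.

spam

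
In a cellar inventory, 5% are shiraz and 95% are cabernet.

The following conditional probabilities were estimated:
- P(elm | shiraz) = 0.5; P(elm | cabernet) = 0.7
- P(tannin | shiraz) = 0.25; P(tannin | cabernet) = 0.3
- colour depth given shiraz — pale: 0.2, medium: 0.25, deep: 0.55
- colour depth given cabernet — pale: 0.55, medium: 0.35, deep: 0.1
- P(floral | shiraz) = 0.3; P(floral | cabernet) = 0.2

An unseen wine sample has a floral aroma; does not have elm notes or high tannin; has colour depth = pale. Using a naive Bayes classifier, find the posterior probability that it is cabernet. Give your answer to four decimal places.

shiraz: 0.05 × (1−0.5) × (1−0.25) × 0.2 × 0.3 = 0.001125
cabernet: 0.95 × (1−0.7) × (1−0.3) × 0.55 × 0.2 = 0.021945
P(cabernet | x) = 0.021945 / 0.02307 ≈ 0.9512

0.9512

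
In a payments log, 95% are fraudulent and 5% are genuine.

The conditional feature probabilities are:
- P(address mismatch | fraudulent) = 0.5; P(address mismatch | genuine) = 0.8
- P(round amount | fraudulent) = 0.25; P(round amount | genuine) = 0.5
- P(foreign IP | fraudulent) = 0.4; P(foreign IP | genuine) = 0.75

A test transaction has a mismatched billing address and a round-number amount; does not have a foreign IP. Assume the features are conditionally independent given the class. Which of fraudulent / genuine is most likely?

fraudulent

fraudulent: 0.95 × 0.5 × 0.25 × (1−0.4) = 0.07125
genuine: 0.05 × 0.8 × 0.5 × (1−0.75) = 0.005
Highest score → fraudulent.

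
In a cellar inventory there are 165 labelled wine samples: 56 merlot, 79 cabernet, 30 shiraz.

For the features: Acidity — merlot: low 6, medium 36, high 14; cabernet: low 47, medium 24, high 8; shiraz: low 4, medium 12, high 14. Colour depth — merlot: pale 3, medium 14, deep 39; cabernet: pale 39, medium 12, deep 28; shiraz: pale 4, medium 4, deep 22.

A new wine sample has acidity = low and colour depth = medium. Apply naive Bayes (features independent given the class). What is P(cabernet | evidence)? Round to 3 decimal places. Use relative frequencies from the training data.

merlot: (56/165) × (6/56) × (14/56) ≈ 0.00909091
cabernet: (79/165) × (47/79) × (12/79) ≈ 0.0432681
shiraz: (30/165) × (4/30) × (4/30) ≈ 0.00323232
P(cabernet | x) = 0.0432681 / 0.05559133 ≈ 0.778

0.778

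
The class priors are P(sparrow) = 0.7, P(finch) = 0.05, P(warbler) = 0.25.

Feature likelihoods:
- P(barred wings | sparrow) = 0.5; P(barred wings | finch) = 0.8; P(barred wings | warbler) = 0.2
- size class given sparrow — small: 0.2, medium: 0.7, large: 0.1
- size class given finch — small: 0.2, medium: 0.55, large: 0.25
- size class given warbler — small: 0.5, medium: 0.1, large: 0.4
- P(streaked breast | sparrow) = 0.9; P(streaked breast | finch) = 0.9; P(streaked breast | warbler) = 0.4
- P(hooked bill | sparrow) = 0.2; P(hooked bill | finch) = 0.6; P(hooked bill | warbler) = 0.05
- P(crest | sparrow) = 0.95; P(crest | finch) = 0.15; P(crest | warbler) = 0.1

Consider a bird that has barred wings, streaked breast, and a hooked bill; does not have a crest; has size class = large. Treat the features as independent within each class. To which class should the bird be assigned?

finch

sparrow: 0.7 × 0.5 × 0.1 × 0.9 × 0.2 × (1−0.95) = 0.000315
finch: 0.05 × 0.8 × 0.25 × 0.9 × 0.6 × (1−0.15) = 0.00459
warbler: 0.25 × 0.2 × 0.4 × 0.4 × 0.05 × (1−0.1) = 0.00036
Highest score → finch.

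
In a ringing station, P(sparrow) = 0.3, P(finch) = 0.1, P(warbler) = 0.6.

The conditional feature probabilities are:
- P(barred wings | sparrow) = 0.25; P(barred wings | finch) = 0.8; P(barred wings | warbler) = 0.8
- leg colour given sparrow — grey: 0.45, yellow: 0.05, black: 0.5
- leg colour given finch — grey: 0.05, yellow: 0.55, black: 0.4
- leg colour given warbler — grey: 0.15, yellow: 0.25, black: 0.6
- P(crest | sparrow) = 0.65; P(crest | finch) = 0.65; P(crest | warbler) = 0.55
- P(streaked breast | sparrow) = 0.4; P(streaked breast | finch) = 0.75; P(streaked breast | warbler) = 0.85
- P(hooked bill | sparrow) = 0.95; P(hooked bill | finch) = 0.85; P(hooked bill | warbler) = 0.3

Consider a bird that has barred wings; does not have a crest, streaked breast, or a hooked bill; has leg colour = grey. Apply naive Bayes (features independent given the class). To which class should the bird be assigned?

sparrow: 0.3 × 0.25 × 0.45 × (1−0.65) × (1−0.4) × (1−0.95) = 0.000354375
finch: 0.1 × 0.8 × 0.05 × (1−0.65) × (1−0.75) × (1−0.85) = 0.0000525
warbler: 0.6 × 0.8 × 0.15 × (1−0.55) × (1−0.85) × (1−0.3) = 0.003402
Highest score → warbler.

warbler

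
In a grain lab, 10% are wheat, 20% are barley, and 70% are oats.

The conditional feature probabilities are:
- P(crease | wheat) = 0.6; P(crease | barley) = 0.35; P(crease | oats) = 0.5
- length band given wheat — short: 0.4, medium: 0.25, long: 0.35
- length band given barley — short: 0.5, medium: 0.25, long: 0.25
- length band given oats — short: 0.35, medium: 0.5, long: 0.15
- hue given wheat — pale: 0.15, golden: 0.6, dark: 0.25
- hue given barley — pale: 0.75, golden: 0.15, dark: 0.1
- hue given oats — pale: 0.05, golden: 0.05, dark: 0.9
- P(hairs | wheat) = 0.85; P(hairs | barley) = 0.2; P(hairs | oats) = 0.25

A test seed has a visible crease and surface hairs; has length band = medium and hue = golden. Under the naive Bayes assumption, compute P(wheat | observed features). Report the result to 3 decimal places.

0.738

wheat: 0.1 × 0.6 × 0.25 × 0.6 × 0.85 = 0.00765
barley: 0.2 × 0.35 × 0.25 × 0.15 × 0.2 = 0.000525
oats: 0.7 × 0.5 × 0.5 × 0.05 × 0.25 = 0.0021875
P(wheat | x) = 0.00765 / 0.0103625 ≈ 0.738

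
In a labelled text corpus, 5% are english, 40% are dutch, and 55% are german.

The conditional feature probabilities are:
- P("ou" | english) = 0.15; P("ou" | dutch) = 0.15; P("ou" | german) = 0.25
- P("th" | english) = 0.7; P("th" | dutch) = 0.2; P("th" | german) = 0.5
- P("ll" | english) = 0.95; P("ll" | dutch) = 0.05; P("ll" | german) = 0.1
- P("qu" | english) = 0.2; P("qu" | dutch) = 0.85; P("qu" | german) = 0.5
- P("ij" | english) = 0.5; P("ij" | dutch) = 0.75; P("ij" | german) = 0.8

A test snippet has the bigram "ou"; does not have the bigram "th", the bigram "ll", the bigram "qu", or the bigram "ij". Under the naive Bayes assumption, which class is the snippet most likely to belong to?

english: 0.05 × 0.15 × (1−0.7) × (1−0.95) × (1−0.2) × (1−0.5) = 0.000045
dutch: 0.4 × 0.15 × (1−0.2) × (1−0.05) × (1−0.85) × (1−0.75) = 0.00171
german: 0.55 × 0.25 × (1−0.5) × (1−0.1) × (1−0.5) × (1−0.8) = 0.0061875
Highest score → german.

german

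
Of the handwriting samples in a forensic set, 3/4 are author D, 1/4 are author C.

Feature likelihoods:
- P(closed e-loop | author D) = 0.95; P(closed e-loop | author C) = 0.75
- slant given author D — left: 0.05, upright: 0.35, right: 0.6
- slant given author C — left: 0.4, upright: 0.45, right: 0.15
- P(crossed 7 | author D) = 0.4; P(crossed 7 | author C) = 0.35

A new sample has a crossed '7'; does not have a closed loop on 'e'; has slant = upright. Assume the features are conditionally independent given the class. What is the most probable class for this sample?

author D: 0.75 × (1−0.95) × 0.35 × 0.4 = 0.00525
author C: 0.25 × (1−0.75) × 0.45 × 0.35 = 0.00984375
Highest score → author C.

author C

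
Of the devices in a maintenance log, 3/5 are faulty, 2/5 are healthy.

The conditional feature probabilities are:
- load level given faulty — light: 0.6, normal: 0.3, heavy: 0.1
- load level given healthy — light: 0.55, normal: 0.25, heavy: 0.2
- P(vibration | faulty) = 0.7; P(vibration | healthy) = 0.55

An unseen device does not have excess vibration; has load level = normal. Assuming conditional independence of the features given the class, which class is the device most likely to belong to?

faulty: 0.6 × 0.3 × (1−0.7) = 0.054
healthy: 0.4 × 0.25 × (1−0.55) = 0.045
Highest score → faulty.

faulty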